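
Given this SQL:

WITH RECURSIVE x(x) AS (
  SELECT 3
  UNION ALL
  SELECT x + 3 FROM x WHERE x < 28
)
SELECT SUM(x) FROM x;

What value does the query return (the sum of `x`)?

165

Base: x=3.
Iteration 1: 3 < 28 holds -> x = 3 + 3 = 6.
Iteration 2: 6 < 28 holds -> x = 6 + 3 = 9.
Iteration 3: 9 < 28 holds -> x = 9 + 3 = 12.
Iteration 4: 12 < 28 holds -> x = 12 + 3 = 15.
Iteration 5: 15 < 28 holds -> x = 15 + 3 = 18.
Iteration 6: 18 < 28 holds -> x = 18 + 3 = 21.
Iteration 7: 21 < 28 holds -> x = 21 + 3 = 24.
Iteration 8: 24 < 28 holds -> x = 24 + 3 = 27.
Iteration 9: 27 < 28 holds -> x = 27 + 3 = 30.
Iteration 10: 30 < 28 fails; recursion stops.
SUM(x) = 3 + 6 + 9 + 12 + 15 + 18 + 21 + 24 + 27 + 30 = 165.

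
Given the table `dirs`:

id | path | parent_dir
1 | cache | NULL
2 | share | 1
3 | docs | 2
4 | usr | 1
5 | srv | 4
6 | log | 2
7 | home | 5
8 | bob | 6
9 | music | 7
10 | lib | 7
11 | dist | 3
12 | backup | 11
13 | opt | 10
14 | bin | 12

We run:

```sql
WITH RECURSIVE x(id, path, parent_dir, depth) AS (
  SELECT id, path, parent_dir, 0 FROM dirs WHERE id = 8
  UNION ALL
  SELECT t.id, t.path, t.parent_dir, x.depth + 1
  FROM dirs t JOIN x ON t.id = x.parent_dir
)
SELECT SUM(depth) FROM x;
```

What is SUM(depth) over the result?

Base: id=8 (bob), parent_dir=6, depth 0.
Iteration 1: join on id=6 -> log (id 6, parent_dir=2, depth 1).
Iteration 2: join on id=2 -> share (id 2, parent_dir=1, depth 2).
Iteration 3: join on id=1 -> cache (id 1, parent_dir=NULL, depth 3).
Iteration 4: parent_dir is NULL; no match; recursion stops.
SUM(depth) = 0 + 1 + 2 + 3 = 6.

6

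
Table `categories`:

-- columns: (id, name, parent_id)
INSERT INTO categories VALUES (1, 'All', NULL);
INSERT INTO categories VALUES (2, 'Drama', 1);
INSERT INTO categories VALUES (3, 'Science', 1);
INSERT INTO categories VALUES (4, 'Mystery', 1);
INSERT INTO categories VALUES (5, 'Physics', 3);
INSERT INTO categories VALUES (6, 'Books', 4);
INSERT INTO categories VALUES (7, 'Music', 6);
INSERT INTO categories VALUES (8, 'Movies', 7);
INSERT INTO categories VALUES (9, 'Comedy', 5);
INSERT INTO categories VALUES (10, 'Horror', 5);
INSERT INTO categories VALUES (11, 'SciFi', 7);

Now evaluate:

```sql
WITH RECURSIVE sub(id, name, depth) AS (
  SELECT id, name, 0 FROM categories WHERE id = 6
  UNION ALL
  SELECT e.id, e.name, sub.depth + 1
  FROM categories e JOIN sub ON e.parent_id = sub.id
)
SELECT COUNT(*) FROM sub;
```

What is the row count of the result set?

4

Base: id=6 (Books) at depth 0.
Iteration 1: rows with parent_id in {6} -> Music (id 7, depth 1).
Iteration 2: rows with parent_id in {7} -> Movies (id 8, depth 2), SciFi (id 11, depth 2).
Iteration 3: no rows with parent_id in {8,11}; recursion stops.
Total rows emitted: 4.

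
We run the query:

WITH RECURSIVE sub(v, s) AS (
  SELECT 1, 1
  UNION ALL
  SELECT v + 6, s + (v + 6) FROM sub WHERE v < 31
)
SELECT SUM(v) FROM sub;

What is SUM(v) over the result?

96

Base: v=1, s=1.
Iteration 1: 1 < 31 holds -> v = 1 + 6 = 7, s = 1 + 7 = 8.
Iteration 2: 7 < 31 holds -> v = 7 + 6 = 13, s = 8 + 13 = 21.
Iteration 3: 13 < 31 holds -> v = 13 + 6 = 19, s = 21 + 19 = 40.
Iteration 4: 19 < 31 holds -> v = 19 + 6 = 25, s = 40 + 25 = 65.
Iteration 5: 25 < 31 holds -> v = 25 + 6 = 31, s = 65 + 31 = 96.
Iteration 6: 31 < 31 fails; recursion stops.
SUM(v) = 1 + 7 + 13 + 19 + 25 + 31 = 96.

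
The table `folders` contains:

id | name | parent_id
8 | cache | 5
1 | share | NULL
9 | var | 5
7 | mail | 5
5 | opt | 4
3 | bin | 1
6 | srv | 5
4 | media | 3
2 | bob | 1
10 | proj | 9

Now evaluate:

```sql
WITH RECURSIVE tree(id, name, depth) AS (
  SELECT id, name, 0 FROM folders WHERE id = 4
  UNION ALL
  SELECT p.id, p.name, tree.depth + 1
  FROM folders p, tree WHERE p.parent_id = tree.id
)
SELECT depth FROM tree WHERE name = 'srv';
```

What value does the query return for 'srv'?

Base: id=4 (media) at depth 0.
Iteration 1: rows with parent_id in {4} -> opt (id 5, depth 1).
Iteration 2: rows with parent_id in {5} -> srv (id 6, depth 2), mail (id 7, depth 2), cache (id 8, depth 2), var (id 9, depth 2).
Iteration 3: rows with parent_id in {6,7,8,9} -> proj (id 10, depth 3).
Iteration 4: no rows with parent_id in {10}; recursion stops.

2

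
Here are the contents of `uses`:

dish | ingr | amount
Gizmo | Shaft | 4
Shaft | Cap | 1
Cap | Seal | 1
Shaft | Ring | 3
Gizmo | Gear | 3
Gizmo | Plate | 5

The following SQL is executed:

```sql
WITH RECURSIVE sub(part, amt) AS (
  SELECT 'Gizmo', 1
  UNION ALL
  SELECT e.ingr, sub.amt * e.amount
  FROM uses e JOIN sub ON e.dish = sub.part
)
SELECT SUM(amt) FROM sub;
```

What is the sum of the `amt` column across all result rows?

Base: (Gizmo, amt=1).
Iteration 1: components of {Gizmo} -> Gear = 1*3 = 3, Plate = 1*5 = 5, Shaft = 1*4 = 4.
Iteration 2: components of {Gear,Plate,Shaft} -> Cap = 4*1 = 4, Ring = 4*3 = 12.
Iteration 3: components of {Cap,Ring} -> Seal = 4*1 = 4.
Iteration 4: no further components; recursion stops.
SUM(amt) = 1 + 5 + 4 + 3 + 4 + 12 + 4 = 33.

33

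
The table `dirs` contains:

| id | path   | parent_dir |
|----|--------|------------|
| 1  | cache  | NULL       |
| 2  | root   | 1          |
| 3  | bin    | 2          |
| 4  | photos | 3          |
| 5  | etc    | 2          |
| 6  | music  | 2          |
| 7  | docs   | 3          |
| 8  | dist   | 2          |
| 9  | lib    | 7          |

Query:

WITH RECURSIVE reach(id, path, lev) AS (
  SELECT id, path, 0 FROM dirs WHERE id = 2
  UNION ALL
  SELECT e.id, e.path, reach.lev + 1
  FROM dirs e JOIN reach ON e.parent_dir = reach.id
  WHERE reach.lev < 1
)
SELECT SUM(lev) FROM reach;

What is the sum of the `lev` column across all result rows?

Base: id=2 (root) at lev 0.
Iteration 1: rows with parent_dir in {2} -> bin (id 3, lev 1), etc (id 5, lev 1), music (id 6, lev 1), dist (id 8, lev 1).
Iteration 2: lev < 1 fails for all current rows; recursion stops.
SUM(lev) = 0 + 1 + 1 + 1 + 1 = 4.

4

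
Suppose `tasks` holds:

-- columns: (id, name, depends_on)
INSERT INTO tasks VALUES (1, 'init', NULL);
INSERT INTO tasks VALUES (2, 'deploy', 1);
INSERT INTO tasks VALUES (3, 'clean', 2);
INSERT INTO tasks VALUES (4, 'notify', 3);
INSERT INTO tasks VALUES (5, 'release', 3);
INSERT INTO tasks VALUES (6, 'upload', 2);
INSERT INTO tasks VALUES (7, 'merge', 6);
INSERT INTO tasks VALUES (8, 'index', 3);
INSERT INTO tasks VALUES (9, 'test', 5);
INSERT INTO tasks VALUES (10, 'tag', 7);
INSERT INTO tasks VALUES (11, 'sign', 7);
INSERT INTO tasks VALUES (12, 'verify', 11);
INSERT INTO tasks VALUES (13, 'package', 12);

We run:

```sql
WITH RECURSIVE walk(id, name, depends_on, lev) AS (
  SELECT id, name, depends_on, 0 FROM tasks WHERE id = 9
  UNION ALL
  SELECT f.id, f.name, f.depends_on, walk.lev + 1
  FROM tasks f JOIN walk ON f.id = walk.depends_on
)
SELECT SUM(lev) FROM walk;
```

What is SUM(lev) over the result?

Base: id=9 (test), depends_on=5, lev 0.
Iteration 1: join on id=5 -> release (id 5, depends_on=3, lev 1).
Iteration 2: join on id=3 -> clean (id 3, depends_on=2, lev 2).
Iteration 3: join on id=2 -> deploy (id 2, depends_on=1, lev 3).
Iteration 4: join on id=1 -> init (id 1, depends_on=NULL, lev 4).
Iteration 5: depends_on is NULL; no match; recursion stops.
SUM(lev) = 0 + 1 + 2 + 3 + 4 = 10.

10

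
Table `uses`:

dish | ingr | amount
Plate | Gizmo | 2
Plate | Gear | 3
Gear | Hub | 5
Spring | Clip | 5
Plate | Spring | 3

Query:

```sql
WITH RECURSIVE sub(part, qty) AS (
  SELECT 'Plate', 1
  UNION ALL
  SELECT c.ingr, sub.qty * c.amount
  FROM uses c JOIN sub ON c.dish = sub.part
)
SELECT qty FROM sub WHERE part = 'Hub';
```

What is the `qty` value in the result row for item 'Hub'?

Base: (Plate, qty=1).
Iteration 1: components of {Plate} -> Gear = 1*3 = 3, Gizmo = 1*2 = 2, Spring = 1*3 = 3.
Iteration 2: components of {Gear,Gizmo,Spring} -> Clip = 3*5 = 15, Hub = 3*5 = 15.
Iteration 3: no further components; recursion stops.

15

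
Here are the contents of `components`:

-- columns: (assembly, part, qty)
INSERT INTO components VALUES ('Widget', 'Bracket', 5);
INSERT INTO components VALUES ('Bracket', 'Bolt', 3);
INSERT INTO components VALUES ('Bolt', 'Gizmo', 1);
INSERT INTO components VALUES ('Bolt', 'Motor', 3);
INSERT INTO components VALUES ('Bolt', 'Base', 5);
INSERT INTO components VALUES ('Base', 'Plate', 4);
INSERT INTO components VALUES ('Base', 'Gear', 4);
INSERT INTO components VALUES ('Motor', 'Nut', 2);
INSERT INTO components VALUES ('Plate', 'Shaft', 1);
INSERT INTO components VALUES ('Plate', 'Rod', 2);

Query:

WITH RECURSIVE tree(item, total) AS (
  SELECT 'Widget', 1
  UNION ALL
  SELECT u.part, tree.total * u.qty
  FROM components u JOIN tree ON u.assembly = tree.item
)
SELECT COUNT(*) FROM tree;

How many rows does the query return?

Base: (Widget, total=1).
Iteration 1: components of {Widget} -> Bracket = 1*5 = 5.
Iteration 2: components of {Bracket} -> Bolt = 5*3 = 15.
Iteration 3: components of {Bolt} -> Base = 15*5 = 75, Gizmo = 15*1 = 15, Motor = 15*3 = 45.
Iteration 4: components of {Base,Gizmo,Motor} -> Gear = 75*4 = 300, Nut = 45*2 = 90, Plate = 75*4 = 300.
Iteration 5: components of {Gear,Nut,Plate} -> Rod = 300*2 = 600, Shaft = 300*1 = 300.
Iteration 6: no further components; recursion stops.
Total rows emitted: 11.

11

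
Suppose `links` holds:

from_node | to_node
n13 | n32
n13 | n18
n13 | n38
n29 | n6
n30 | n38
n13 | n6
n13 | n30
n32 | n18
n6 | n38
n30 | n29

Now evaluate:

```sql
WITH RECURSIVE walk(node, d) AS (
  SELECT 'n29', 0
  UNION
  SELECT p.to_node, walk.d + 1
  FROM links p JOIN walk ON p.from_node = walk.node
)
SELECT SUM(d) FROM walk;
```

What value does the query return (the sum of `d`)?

Base: (n29, d=0).
Iteration 1: edges from {n29} -> (n6, d=1).
Iteration 2: edges from {n6} -> (n38, d=2).
Iteration 3: no outgoing edges from {n38}; recursion stops.
SUM(d) = 0 + 1 + 2 = 3.

3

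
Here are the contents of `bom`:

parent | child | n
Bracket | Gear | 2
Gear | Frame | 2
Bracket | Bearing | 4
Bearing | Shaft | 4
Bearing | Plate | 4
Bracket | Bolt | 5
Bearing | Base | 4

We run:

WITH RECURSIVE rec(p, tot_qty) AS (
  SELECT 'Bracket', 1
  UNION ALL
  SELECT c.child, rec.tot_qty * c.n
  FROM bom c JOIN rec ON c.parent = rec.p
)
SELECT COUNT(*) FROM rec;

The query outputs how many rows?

8

Base: (Bracket, tot_qty=1).
Iteration 1: components of {Bracket} -> Bearing = 1*4 = 4, Bolt = 1*5 = 5, Gear = 1*2 = 2.
Iteration 2: components of {Bearing,Bolt,Gear} -> Base = 4*4 = 16, Frame = 2*2 = 4, Plate = 4*4 = 16, Shaft = 4*4 = 16.
Iteration 3: no further components; recursion stops.
Total rows emitted: 8.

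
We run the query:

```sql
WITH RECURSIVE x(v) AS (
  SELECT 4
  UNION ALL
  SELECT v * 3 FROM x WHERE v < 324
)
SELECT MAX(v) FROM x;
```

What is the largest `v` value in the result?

324

Base: v=4.
Iteration 1: 4 < 324 holds -> v = 4 * 3 = 12.
Iteration 2: 12 < 324 holds -> v = 12 * 3 = 36.
Iteration 3: 36 < 324 holds -> v = 36 * 3 = 108.
Iteration 4: 108 < 324 holds -> v = 108 * 3 = 324.
Iteration 5: 324 < 324 fails; recursion stops.
v values: 4, 12, 36, 108, 324; the maximum is 324.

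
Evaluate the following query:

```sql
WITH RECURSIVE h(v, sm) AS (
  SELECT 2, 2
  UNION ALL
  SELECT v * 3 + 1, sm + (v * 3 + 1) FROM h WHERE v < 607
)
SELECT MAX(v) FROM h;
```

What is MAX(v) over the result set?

607

Base: v=2, sm=2.
Iteration 1: 2 < 607 holds -> v = 2 * 3 + 1 = 7, sm = 2 + 7 = 9.
Iteration 2: 7 < 607 holds -> v = 7 * 3 + 1 = 22, sm = 9 + 22 = 31.
Iteration 3: 22 < 607 holds -> v = 22 * 3 + 1 = 67, sm = 31 + 67 = 98.
Iteration 4: 67 < 607 holds -> v = 67 * 3 + 1 = 202, sm = 98 + 202 = 300.
Iteration 5: 202 < 607 holds -> v = 202 * 3 + 1 = 607, sm = 300 + 607 = 907.
Iteration 6: 607 < 607 fails; recursion stops.
v values: 2, 7, 22, 67, 202, 607; the maximum is 607.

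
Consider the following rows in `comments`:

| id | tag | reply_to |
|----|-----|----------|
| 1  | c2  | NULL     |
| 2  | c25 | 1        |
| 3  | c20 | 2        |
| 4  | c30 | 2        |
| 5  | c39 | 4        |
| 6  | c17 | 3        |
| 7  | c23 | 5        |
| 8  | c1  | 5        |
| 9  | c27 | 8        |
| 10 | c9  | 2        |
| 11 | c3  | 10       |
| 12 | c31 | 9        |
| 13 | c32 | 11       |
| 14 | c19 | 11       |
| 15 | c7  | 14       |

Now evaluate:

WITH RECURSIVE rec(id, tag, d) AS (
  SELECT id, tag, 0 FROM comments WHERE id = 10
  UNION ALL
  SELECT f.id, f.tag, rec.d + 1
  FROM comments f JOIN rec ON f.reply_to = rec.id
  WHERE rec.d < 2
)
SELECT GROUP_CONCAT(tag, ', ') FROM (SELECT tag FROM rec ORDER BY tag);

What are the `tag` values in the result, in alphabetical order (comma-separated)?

Base: id=10 (c9) at d 0.
Iteration 1: rows with reply_to in {10} -> c3 (id 11, d 1).
Iteration 2: rows with reply_to in {11} -> c32 (id 13, d 2), c19 (id 14, d 2).
Iteration 3: d < 2 fails for all current rows; recursion stops.

c19, c3, c32, c9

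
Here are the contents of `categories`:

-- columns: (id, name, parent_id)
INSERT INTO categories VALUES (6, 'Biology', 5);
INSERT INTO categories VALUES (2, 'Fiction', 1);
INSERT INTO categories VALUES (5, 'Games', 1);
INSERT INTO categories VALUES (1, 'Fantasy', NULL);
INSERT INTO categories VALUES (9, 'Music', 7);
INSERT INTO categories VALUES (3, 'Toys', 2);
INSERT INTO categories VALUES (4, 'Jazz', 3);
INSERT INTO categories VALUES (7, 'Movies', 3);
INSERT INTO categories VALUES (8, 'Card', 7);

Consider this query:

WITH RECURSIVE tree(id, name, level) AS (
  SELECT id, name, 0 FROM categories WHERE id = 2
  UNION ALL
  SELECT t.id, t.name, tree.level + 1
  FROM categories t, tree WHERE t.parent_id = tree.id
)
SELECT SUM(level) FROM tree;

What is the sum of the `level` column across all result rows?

11

Base: id=2 (Fiction) at level 0.
Iteration 1: rows with parent_id in {2} -> Toys (id 3, level 1).
Iteration 2: rows with parent_id in {3} -> Jazz (id 4, level 2), Movies (id 7, level 2).
Iteration 3: rows with parent_id in {4,7} -> Card (id 8, level 3), Music (id 9, level 3).
Iteration 4: no rows with parent_id in {8,9}; recursion stops.
SUM(level) = 0 + 1 + 2 + 2 + 3 + 3 = 11.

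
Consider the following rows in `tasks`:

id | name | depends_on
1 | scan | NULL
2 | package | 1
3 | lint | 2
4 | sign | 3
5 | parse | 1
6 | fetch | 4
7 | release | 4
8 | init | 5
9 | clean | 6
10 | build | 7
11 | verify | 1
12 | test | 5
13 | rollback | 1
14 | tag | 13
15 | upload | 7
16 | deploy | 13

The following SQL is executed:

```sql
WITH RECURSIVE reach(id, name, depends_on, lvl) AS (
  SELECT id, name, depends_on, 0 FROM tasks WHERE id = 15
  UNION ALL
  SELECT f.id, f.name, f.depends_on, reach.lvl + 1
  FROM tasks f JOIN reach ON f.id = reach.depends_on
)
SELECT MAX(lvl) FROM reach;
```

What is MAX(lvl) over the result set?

5

Base: id=15 (upload), depends_on=7, lvl 0.
Iteration 1: join on id=7 -> release (id 7, depends_on=4, lvl 1).
Iteration 2: join on id=4 -> sign (id 4, depends_on=3, lvl 2).
Iteration 3: join on id=3 -> lint (id 3, depends_on=2, lvl 3).
Iteration 4: join on id=2 -> package (id 2, depends_on=1, lvl 4).
Iteration 5: join on id=1 -> scan (id 1, depends_on=NULL, lvl 5).
Iteration 6: depends_on is NULL; no match; recursion stops.
lvl values: 0, 1, 2, 3, 4, 5; the maximum is 5.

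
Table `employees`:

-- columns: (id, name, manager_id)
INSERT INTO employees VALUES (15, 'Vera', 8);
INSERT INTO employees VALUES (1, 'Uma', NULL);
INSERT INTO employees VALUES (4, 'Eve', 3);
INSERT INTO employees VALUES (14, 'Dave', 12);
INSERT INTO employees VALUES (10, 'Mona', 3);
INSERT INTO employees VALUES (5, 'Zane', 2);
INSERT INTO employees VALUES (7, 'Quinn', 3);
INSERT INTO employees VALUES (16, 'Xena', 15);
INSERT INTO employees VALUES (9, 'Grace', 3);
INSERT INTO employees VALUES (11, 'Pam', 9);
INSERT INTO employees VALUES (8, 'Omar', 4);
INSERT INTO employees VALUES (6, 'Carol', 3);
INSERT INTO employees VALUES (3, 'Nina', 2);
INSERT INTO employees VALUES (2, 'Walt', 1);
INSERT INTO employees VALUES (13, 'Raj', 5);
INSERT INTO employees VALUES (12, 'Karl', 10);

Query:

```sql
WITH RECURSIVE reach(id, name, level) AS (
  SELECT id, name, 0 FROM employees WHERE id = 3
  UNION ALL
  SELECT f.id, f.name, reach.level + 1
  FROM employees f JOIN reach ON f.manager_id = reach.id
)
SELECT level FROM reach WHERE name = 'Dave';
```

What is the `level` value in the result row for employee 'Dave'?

3

Base: id=3 (Nina) at level 0.
Iteration 1: rows with manager_id in {3} -> Eve (id 4, level 1), Carol (id 6, level 1), Quinn (id 7, level 1), Grace (id 9, level 1), Mona (id 10, level 1).
Iteration 2: rows with manager_id in {4,6,7,9,10} -> Omar (id 8, level 2), Pam (id 11, level 2), Karl (id 12, level 2).
Iteration 3: rows with manager_id in {8,11,12} -> Dave (id 14, level 3), Vera (id 15, level 3).
Iteration 4: rows with manager_id in {14,15} -> Xena (id 16, level 4).
Iteration 5: no rows with manager_id in {16}; recursion stops.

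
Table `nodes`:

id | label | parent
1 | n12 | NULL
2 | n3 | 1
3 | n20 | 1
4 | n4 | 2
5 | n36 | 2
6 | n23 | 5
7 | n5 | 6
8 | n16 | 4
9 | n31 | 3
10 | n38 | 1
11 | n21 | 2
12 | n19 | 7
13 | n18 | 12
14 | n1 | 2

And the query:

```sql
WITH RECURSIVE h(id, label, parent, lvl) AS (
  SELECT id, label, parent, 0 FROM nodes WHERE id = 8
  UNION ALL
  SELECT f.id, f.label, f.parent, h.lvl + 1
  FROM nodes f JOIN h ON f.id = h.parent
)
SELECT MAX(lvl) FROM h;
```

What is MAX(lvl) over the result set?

Base: id=8 (n16), parent=4, lvl 0.
Iteration 1: join on id=4 -> n4 (id 4, parent=2, lvl 1).
Iteration 2: join on id=2 -> n3 (id 2, parent=1, lvl 2).
Iteration 3: join on id=1 -> n12 (id 1, parent=NULL, lvl 3).
Iteration 4: parent is NULL; no match; recursion stops.
lvl values: 0, 1, 2, 3; the maximum is 3.

3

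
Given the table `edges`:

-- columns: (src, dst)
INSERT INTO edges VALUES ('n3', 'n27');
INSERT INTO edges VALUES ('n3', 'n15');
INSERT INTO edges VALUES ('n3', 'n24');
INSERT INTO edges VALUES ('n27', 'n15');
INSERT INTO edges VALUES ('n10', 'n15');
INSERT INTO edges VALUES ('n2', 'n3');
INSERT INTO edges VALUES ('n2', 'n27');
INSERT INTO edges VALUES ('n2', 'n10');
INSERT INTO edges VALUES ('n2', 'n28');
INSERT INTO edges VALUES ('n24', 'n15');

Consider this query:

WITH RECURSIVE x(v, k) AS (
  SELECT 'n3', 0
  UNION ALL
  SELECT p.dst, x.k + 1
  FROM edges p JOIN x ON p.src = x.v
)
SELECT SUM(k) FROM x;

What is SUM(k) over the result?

Base: (n3, k=0).
Iteration 1: edges from {n3} -> (n15, k=1), (n24, k=1), (n27, k=1).
Iteration 2: edges from {n15,n24,n27} -> (n15, k=2) x2. [UNION ALL keeps all 2 new rows, including repeats]
Iteration 3: no outgoing edges from {n15}; recursion stops.
SUM(k) = 0 + 1 + 1 + 1 + 2 + 2 = 7.

7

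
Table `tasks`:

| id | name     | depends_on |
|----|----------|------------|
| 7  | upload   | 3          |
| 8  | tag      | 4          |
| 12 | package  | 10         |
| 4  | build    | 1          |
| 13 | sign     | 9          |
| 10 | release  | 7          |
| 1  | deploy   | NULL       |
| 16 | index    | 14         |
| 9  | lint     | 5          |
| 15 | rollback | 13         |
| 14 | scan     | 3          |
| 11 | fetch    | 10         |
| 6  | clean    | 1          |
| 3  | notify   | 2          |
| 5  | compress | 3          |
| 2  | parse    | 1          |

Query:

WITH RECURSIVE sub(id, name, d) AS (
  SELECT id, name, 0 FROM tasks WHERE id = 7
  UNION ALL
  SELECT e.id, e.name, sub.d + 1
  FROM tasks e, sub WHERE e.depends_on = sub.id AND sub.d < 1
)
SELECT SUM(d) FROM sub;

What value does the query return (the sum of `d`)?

Base: id=7 (upload) at d 0.
Iteration 1: rows with depends_on in {7} -> release (id 10, d 1).
Iteration 2: d < 1 fails for all current rows; recursion stops.
SUM(d) = 0 + 1 = 1.

1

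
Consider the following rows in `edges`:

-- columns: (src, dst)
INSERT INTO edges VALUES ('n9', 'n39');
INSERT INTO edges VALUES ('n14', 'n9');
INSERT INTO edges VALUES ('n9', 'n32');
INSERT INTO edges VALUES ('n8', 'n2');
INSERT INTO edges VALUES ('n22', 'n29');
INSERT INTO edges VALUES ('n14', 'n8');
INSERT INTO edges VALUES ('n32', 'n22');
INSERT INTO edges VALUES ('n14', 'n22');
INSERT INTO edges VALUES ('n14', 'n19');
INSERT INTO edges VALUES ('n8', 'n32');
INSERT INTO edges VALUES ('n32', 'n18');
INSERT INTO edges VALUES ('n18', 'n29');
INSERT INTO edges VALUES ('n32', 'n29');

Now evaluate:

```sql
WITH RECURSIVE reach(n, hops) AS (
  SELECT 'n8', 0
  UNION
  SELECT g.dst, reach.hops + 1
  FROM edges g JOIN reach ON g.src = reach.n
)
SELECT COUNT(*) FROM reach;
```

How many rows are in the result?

7

Base: (n8, hops=0).
Iteration 1: edges from {n8} -> (n2, hops=1), (n32, hops=1).
Iteration 2: edges from {n2,n32} -> (n18, hops=2), (n22, hops=2), (n29, hops=2).
Iteration 3: edges from {n18,n22,n29} -> (n29, hops=3). [UNION drops 1 duplicate row(s)]
Iteration 4: no outgoing edges from {n29}; recursion stops.
Total rows emitted: 7.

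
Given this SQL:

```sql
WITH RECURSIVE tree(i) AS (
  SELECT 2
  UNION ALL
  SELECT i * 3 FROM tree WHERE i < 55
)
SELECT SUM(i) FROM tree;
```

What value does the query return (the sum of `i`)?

Base: i=2.
Iteration 1: 2 < 55 holds -> i = 2 * 3 = 6.
Iteration 2: 6 < 55 holds -> i = 6 * 3 = 18.
Iteration 3: 18 < 55 holds -> i = 18 * 3 = 54.
Iteration 4: 54 < 55 holds -> i = 54 * 3 = 162.
Iteration 5: 162 < 55 fails; recursion stops.
SUM(i) = 2 + 6 + 18 + 54 + 162 = 242.

242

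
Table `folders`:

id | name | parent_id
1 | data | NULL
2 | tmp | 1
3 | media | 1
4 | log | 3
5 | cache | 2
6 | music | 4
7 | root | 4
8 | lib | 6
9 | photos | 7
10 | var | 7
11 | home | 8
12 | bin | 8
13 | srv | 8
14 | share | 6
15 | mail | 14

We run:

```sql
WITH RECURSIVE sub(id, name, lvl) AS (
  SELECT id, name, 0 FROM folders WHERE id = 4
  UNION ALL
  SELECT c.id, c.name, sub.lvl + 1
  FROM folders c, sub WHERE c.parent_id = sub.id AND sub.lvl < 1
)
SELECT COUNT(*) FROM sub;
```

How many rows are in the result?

Base: id=4 (log) at lvl 0.
Iteration 1: rows with parent_id in {4} -> music (id 6, lvl 1), root (id 7, lvl 1).
Iteration 2: lvl < 1 fails for all current rows; recursion stops.
Total rows emitted: 3.

3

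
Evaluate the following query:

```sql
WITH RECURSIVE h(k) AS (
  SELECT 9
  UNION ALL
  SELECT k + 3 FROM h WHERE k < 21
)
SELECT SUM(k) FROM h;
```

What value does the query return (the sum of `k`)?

Base: k=9.
Iteration 1: 9 < 21 holds -> k = 9 + 3 = 12.
Iteration 2: 12 < 21 holds -> k = 12 + 3 = 15.
Iteration 3: 15 < 21 holds -> k = 15 + 3 = 18.
Iteration 4: 18 < 21 holds -> k = 18 + 3 = 21.
Iteration 5: 21 < 21 fails; recursion stops.
SUM(k) = 9 + 12 + 15 + 18 + 21 = 75.

75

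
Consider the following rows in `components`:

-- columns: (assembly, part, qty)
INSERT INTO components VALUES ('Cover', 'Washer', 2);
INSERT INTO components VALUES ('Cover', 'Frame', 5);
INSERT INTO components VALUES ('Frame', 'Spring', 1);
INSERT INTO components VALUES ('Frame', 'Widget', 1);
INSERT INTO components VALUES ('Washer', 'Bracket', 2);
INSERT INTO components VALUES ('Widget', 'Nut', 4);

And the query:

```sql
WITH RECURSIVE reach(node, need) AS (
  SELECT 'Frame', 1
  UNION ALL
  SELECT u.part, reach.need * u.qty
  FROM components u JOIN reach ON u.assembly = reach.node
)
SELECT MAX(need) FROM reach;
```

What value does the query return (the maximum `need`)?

Base: (Frame, need=1).
Iteration 1: components of {Frame} -> Spring = 1*1 = 1, Widget = 1*1 = 1.
Iteration 2: components of {Spring,Widget} -> Nut = 1*4 = 4.
Iteration 3: no further components; recursion stops.
need values: 1, 1, 1, 4; the maximum is 4.

4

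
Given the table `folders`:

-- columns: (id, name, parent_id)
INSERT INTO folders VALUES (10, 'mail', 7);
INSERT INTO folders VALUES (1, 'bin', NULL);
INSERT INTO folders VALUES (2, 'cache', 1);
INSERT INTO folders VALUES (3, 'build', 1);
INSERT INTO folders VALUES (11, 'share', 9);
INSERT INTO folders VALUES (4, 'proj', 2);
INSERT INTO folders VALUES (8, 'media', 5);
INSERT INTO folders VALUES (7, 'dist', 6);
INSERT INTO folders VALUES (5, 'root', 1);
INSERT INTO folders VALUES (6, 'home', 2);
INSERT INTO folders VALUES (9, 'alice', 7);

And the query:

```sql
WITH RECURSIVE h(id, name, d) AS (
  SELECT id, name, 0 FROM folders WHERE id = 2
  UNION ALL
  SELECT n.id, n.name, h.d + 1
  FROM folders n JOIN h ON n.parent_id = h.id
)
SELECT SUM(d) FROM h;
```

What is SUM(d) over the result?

Base: id=2 (cache) at d 0.
Iteration 1: rows with parent_id in {2} -> proj (id 4, d 1), home (id 6, d 1).
Iteration 2: rows with parent_id in {4,6} -> dist (id 7, d 2).
Iteration 3: rows with parent_id in {7} -> alice (id 9, d 3), mail (id 10, d 3).
Iteration 4: rows with parent_id in {9,10} -> share (id 11, d 4).
Iteration 5: no rows with parent_id in {11}; recursion stops.
SUM(d) = 0 + 1 + 1 + 2 + 3 + 3 + 4 = 14.

14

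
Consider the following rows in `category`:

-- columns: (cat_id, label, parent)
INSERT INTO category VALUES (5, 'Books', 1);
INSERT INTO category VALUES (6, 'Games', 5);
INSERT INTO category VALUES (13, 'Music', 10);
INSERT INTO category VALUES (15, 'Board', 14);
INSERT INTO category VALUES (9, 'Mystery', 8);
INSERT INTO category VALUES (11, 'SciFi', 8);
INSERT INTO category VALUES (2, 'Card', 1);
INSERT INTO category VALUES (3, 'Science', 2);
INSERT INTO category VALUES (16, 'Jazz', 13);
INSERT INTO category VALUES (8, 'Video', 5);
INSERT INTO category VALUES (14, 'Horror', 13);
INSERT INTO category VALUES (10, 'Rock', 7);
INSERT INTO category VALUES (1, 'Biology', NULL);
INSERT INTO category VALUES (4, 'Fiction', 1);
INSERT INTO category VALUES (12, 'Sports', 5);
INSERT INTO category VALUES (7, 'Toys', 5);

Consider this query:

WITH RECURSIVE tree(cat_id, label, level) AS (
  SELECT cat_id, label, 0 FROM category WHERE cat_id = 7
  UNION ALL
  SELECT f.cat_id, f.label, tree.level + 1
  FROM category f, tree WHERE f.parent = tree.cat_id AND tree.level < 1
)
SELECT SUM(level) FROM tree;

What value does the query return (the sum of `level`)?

1

Base: cat_id=7 (Toys) at level 0.
Iteration 1: rows with parent in {7} -> Rock (id 10, level 1).
Iteration 2: level < 1 fails for all current rows; recursion stops.
SUM(level) = 0 + 1 = 1.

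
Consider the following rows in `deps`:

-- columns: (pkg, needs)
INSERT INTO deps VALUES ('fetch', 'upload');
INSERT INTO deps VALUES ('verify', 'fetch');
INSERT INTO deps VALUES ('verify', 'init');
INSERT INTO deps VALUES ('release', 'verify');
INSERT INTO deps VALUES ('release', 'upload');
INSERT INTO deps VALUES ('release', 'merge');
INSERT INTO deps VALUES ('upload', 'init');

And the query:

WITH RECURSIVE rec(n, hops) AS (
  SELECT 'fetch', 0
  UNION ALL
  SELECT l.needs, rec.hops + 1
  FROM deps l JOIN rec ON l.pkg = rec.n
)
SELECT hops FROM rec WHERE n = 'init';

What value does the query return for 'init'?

2

Base: (fetch, hops=0).
Iteration 1: edges from {fetch} -> (upload, hops=1).
Iteration 2: edges from {upload} -> (init, hops=2).
Iteration 3: no outgoing edges from {init}; recursion stops.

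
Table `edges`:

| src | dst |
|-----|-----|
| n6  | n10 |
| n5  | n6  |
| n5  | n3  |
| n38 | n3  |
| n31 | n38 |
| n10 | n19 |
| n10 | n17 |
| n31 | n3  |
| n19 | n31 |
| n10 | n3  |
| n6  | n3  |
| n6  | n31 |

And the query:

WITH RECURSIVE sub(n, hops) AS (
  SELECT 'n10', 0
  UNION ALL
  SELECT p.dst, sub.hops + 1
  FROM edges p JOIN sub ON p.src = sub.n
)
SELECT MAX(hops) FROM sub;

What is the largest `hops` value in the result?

4

Base: (n10, hops=0).
Iteration 1: edges from {n10} -> (n17, hops=1), (n19, hops=1), (n3, hops=1).
Iteration 2: edges from {n17,n19,n3} -> (n31, hops=2).
Iteration 3: edges from {n31} -> (n3, hops=3), (n38, hops=3).
Iteration 4: edges from {n3,n38} -> (n3, hops=4).
Iteration 5: no outgoing edges from {n3}; recursion stops.
hops values: 0, 1, 1, 1, 2, 3, 3, 4; the maximum is 4.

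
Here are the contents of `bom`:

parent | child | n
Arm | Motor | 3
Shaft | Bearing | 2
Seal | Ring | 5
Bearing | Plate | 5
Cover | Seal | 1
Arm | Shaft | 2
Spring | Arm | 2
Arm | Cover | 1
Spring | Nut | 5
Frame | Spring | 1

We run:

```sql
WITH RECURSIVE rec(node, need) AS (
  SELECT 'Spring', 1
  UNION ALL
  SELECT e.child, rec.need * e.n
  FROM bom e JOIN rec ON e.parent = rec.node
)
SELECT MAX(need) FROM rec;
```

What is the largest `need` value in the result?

Base: (Spring, need=1).
Iteration 1: components of {Spring} -> Arm = 1*2 = 2, Nut = 1*5 = 5.
Iteration 2: components of {Arm,Nut} -> Cover = 2*1 = 2, Motor = 2*3 = 6, Shaft = 2*2 = 4.
Iteration 3: components of {Cover,Motor,Shaft} -> Bearing = 4*2 = 8, Seal = 2*1 = 2.
Iteration 4: components of {Bearing,Seal} -> Plate = 8*5 = 40, Ring = 2*5 = 10.
Iteration 5: no further components; recursion stops.
need values: 1, 2, 5, 6, 2, 4, 2, 8, 10, 40; the maximum is 40.

40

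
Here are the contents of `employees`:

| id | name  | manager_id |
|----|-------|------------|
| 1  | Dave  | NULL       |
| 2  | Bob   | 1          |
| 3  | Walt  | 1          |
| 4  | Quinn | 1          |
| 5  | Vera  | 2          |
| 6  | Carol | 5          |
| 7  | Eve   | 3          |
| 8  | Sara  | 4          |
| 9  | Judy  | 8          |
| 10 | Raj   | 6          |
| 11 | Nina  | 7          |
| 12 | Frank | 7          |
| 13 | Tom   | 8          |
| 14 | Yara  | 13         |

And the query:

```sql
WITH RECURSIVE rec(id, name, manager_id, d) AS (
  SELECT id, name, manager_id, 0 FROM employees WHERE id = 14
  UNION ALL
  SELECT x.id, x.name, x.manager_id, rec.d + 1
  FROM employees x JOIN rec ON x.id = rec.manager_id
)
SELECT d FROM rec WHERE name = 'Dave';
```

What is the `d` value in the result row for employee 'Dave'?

Base: id=14 (Yara), manager_id=13, d 0.
Iteration 1: join on id=13 -> Tom (id 13, manager_id=8, d 1).
Iteration 2: join on id=8 -> Sara (id 8, manager_id=4, d 2).
Iteration 3: join on id=4 -> Quinn (id 4, manager_id=1, d 3).
Iteration 4: join on id=1 -> Dave (id 1, manager_id=NULL, d 4).
Iteration 5: manager_id is NULL; no match; recursion stops.

4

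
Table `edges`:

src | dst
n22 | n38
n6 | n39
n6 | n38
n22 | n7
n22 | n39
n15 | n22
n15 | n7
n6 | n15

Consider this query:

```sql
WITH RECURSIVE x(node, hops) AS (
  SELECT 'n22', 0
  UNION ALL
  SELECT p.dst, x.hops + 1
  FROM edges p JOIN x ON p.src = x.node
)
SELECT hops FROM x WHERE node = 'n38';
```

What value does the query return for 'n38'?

Base: (n22, hops=0).
Iteration 1: edges from {n22} -> (n38, hops=1), (n39, hops=1), (n7, hops=1).
Iteration 2: no outgoing edges from {n38,n39,n7}; recursion stops.

1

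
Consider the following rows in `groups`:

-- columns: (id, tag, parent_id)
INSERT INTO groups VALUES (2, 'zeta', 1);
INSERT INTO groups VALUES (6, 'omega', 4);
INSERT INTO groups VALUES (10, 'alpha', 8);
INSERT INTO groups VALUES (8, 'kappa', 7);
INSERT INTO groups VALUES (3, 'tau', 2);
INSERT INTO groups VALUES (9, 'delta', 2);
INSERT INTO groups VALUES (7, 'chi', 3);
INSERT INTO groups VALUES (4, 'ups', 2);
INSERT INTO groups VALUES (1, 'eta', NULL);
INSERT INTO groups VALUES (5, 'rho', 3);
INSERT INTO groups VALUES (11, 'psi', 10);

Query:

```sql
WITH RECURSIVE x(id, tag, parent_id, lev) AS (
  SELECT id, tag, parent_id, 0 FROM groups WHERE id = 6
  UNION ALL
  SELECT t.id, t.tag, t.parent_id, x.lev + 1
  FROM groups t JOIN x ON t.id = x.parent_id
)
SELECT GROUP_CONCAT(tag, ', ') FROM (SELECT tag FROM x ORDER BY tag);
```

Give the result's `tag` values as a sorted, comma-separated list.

eta, omega, ups, zeta

Base: id=6 (omega), parent_id=4, lev 0.
Iteration 1: join on id=4 -> ups (id 4, parent_id=2, lev 1).
Iteration 2: join on id=2 -> zeta (id 2, parent_id=1, lev 2).
Iteration 3: join on id=1 -> eta (id 1, parent_id=NULL, lev 3).
Iteration 4: parent_id is NULL; no match; recursion stops.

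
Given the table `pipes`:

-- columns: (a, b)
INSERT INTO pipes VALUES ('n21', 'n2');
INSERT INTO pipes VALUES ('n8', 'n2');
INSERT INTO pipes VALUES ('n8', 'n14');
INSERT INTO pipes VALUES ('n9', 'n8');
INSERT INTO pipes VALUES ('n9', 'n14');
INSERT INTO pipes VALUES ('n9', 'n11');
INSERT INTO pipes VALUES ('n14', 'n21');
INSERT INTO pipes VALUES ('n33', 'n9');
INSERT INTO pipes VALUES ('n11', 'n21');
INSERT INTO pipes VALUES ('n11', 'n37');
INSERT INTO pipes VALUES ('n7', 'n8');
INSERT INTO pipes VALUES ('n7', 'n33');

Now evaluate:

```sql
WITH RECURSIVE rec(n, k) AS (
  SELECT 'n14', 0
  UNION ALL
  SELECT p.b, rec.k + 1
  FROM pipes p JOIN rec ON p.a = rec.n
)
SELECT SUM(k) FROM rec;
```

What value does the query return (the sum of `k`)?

Base: (n14, k=0).
Iteration 1: edges from {n14} -> (n21, k=1).
Iteration 2: edges from {n21} -> (n2, k=2).
Iteration 3: no outgoing edges from {n2}; recursion stops.
SUM(k) = 0 + 1 + 2 = 3.

3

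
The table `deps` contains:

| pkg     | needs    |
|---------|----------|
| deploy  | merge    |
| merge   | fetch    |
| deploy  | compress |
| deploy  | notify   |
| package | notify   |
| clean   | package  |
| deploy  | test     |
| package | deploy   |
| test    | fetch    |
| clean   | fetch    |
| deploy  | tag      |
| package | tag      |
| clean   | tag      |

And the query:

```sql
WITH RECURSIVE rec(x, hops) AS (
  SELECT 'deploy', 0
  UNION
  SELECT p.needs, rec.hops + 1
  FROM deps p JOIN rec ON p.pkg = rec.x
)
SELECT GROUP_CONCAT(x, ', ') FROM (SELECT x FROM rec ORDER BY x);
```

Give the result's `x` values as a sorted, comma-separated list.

compress, deploy, fetch, merge, notify, tag, test

Base: (deploy, hops=0).
Iteration 1: edges from {deploy} -> (compress, hops=1), (merge, hops=1), (notify, hops=1), (tag, hops=1), (test, hops=1).
Iteration 2: edges from {compress,merge,notify,tag,test} -> (fetch, hops=2). [UNION drops 1 duplicate row(s)]
Iteration 3: no outgoing edges from {fetch}; recursion stops.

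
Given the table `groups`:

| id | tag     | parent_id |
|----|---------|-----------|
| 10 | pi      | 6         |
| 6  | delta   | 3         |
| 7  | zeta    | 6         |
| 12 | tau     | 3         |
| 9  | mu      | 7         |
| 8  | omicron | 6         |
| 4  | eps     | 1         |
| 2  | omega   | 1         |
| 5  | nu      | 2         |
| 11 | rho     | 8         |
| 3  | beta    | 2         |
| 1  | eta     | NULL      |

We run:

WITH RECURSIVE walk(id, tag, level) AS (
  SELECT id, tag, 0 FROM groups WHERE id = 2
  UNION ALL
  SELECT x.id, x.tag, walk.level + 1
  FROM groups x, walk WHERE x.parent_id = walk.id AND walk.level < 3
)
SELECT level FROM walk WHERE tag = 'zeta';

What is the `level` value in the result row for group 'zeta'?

Base: id=2 (omega) at level 0.
Iteration 1: rows with parent_id in {2} -> beta (id 3, level 1), nu (id 5, level 1).
Iteration 2: rows with parent_id in {3,5} -> delta (id 6, level 2), tau (id 12, level 2).
Iteration 3: rows with parent_id in {6,12} -> zeta (id 7, level 3), omicron (id 8, level 3), pi (id 10, level 3).
Iteration 4: level < 3 fails for all current rows; recursion stops.

3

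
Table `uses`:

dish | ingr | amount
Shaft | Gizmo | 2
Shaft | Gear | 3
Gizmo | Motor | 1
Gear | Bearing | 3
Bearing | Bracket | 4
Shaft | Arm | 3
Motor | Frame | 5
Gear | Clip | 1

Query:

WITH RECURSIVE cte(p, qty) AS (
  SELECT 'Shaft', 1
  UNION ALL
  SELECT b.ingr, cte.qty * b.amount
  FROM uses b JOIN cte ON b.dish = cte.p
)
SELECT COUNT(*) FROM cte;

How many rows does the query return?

Base: (Shaft, qty=1).
Iteration 1: components of {Shaft} -> Arm = 1*3 = 3, Gear = 1*3 = 3, Gizmo = 1*2 = 2.
Iteration 2: components of {Arm,Gear,Gizmo} -> Bearing = 3*3 = 9, Clip = 3*1 = 3, Motor = 2*1 = 2.
Iteration 3: components of {Bearing,Clip,Motor} -> Bracket = 9*4 = 36, Frame = 2*5 = 10.
Iteration 4: no further components; recursion stops.
Total rows emitted: 9.

9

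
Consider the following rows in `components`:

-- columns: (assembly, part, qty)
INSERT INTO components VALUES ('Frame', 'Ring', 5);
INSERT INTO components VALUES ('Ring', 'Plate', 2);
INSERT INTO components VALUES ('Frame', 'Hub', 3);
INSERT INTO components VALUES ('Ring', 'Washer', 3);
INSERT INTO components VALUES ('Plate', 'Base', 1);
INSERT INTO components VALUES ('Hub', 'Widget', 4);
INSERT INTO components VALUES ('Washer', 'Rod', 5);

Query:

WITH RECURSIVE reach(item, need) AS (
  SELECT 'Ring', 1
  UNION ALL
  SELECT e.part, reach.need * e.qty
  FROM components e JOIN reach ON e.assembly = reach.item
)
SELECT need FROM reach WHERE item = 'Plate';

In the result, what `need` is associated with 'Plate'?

2

Base: (Ring, need=1).
Iteration 1: components of {Ring} -> Plate = 1*2 = 2, Washer = 1*3 = 3.
Iteration 2: components of {Plate,Washer} -> Base = 2*1 = 2, Rod = 3*5 = 15.
Iteration 3: no further components; recursion stops.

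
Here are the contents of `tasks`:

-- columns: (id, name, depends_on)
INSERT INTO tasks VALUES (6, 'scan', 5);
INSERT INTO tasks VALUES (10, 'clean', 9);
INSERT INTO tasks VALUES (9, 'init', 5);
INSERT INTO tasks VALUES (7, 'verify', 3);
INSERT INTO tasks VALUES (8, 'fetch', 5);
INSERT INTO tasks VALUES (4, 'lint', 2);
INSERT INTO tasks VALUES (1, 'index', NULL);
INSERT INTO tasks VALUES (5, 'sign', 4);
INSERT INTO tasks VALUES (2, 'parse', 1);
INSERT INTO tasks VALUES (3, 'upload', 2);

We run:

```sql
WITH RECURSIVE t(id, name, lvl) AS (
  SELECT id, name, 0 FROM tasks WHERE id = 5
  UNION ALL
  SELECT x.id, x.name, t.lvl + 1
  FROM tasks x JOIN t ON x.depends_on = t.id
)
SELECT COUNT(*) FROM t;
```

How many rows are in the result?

5

Base: id=5 (sign) at lvl 0.
Iteration 1: rows with depends_on in {5} -> scan (id 6, lvl 1), fetch (id 8, lvl 1), init (id 9, lvl 1).
Iteration 2: rows with depends_on in {6,8,9} -> clean (id 10, lvl 2).
Iteration 3: no rows with depends_on in {10}; recursion stops.
Total rows emitted: 5.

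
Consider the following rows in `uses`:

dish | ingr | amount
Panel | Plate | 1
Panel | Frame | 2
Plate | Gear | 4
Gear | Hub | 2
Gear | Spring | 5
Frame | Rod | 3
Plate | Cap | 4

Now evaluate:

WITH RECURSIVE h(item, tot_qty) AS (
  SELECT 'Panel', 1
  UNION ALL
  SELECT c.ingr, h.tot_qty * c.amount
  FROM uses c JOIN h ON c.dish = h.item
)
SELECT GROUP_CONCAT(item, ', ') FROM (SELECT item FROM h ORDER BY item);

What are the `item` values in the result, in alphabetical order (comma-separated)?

Base: (Panel, tot_qty=1).
Iteration 1: components of {Panel} -> Frame = 1*2 = 2, Plate = 1*1 = 1.
Iteration 2: components of {Frame,Plate} -> Cap = 1*4 = 4, Gear = 1*4 = 4, Rod = 2*3 = 6.
Iteration 3: components of {Cap,Gear,Rod} -> Hub = 4*2 = 8, Spring = 4*5 = 20.
Iteration 4: no further components; recursion stops.

Cap, Frame, Gear, Hub, Panel, Plate, Rod, Spring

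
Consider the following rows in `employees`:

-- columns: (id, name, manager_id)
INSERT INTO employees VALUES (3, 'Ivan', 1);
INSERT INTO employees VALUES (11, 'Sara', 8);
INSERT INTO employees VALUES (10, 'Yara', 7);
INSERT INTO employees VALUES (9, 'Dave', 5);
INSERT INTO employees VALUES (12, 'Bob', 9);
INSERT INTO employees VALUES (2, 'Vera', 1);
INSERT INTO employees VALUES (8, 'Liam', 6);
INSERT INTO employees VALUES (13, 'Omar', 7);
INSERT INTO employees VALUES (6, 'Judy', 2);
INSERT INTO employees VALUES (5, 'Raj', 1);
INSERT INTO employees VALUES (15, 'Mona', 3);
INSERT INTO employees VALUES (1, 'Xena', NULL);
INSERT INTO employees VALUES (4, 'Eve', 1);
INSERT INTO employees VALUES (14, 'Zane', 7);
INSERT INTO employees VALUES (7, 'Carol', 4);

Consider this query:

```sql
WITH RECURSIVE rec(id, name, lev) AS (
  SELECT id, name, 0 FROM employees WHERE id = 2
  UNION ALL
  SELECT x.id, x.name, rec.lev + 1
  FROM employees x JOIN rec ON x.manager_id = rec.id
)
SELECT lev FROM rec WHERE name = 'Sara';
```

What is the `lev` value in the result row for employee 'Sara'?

3

Base: id=2 (Vera) at lev 0.
Iteration 1: rows with manager_id in {2} -> Judy (id 6, lev 1).
Iteration 2: rows with manager_id in {6} -> Liam (id 8, lev 2).
Iteration 3: rows with manager_id in {8} -> Sara (id 11, lev 3).
Iteration 4: no rows with manager_id in {11}; recursion stops.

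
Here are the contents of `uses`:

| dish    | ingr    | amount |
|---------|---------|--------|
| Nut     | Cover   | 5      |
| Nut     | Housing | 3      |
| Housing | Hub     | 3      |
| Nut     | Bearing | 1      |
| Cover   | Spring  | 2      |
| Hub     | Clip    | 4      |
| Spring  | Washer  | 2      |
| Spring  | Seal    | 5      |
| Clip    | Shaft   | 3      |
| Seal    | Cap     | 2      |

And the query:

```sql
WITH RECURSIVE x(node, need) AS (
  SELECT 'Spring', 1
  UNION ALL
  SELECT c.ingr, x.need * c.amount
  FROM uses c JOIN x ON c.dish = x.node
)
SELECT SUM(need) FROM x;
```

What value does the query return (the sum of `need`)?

18

Base: (Spring, need=1).
Iteration 1: components of {Spring} -> Seal = 1*5 = 5, Washer = 1*2 = 2.
Iteration 2: components of {Seal,Washer} -> Cap = 5*2 = 10.
Iteration 3: no further components; recursion stops.
SUM(need) = 1 + 2 + 5 + 10 = 18.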